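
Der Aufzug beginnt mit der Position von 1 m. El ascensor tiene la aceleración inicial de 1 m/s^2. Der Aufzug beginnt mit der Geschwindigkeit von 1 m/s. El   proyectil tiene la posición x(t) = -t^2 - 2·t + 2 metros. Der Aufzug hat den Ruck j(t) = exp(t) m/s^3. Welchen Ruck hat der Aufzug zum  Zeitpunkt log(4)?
Aus der Gleichung für den Ruck j(t) = exp(t), setzen wir t = log(4) ein und erhalten j = 4.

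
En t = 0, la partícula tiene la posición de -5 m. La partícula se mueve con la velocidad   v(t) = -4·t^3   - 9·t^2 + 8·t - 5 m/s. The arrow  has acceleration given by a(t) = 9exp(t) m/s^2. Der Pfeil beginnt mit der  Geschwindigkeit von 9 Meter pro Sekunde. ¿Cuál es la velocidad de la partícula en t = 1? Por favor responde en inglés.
We have velocity v(t) = -4·t^3 - 9·t^2 + 8·t - 5. Substituting t = 1: v(1) = -10.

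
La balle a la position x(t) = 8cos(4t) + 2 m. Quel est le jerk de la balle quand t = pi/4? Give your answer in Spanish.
Debemos derivar nuestra ecuación de la posición x(t) = 8·cos(4·t) + 2 3 veces. Derivando la posición, obtenemos la velocidad: v(t) = -32·sin(4·t). Tomando d/dt de v(t), encontramos a(t) = -128·cos(4·t). La derivada de la aceleración da la sacudida: j(t) = 512·sin(4·t). Tenemos la sacudida j(t) = 512·sin(4·t). Sustituyendo t = pi/4: j(pi/4) = 0.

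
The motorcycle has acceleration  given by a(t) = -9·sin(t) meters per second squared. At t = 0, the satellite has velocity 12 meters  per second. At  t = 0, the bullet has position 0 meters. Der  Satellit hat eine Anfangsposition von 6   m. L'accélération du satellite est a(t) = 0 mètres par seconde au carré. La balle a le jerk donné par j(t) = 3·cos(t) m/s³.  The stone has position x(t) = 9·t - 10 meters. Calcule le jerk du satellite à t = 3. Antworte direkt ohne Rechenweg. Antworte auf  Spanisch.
La sacudida en t = 3 es j = 0.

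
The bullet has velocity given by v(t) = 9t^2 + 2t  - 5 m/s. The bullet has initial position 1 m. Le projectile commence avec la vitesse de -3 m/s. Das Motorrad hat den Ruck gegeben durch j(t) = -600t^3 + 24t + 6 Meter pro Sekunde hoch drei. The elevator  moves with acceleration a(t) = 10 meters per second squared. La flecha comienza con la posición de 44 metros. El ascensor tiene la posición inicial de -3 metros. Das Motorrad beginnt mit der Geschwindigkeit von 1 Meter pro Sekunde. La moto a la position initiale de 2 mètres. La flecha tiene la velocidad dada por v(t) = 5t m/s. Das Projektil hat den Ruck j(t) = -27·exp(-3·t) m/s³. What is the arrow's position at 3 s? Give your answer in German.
Wir müssen unsere Gleichung für die Geschwindigkeit v(t) = 5·t 1-mal integrieren. Mit ∫v(t)dt und Anwendung von x(0) = 44, finden wir x(t) = 5·t^2/2 + 44. Aus der Gleichung für die Position x(t) = 5·t^2/2 + 44, setzen wir t = 3 ein und erhalten x = 133/2.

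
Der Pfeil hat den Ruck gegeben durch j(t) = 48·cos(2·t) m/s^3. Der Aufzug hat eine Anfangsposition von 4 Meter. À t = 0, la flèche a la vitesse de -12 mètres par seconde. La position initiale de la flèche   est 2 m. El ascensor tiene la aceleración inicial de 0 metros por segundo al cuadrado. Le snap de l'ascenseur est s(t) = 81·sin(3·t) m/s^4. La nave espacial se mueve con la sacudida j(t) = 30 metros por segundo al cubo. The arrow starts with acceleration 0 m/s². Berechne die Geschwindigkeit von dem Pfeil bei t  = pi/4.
Wir müssen die Stammfunktion unserer Gleichung für den Ruck j(t) = 48·cos(2·t) 2-mal finden. Die Stammfunktion von dem Ruck ist die Beschleunigung. Mit a(0) = 0 erhalten wir a(t) = 24·sin(2·t). Das Integral von der Beschleunigung, mit v(0) = -12, ergibt die Geschwindigkeit: v(t) = -12·cos(2·t). Wir haben die Geschwindigkeit v(t) = -12·cos(2·t). Durch Einsetzen von t = pi/4: v(pi/4) = 0.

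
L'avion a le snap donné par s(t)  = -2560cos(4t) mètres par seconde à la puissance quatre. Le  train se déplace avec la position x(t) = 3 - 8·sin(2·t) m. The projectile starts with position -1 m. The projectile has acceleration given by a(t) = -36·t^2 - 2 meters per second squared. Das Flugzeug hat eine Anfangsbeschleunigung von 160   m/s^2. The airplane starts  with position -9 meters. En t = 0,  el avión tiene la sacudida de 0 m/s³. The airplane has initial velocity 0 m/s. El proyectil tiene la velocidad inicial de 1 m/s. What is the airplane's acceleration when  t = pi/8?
To find the answer, we compute 2 integrals of s(t) = -2560·cos(4·t). Integrating snap and using the initial condition j(0) = 0, we get j(t) = -640·sin(4·t). The integral of jerk, with a(0) = 160, gives acceleration: a(t) = 160·cos(4·t). Using a(t) = 160·cos(4·t) and substituting t = pi/8, we find a = 0.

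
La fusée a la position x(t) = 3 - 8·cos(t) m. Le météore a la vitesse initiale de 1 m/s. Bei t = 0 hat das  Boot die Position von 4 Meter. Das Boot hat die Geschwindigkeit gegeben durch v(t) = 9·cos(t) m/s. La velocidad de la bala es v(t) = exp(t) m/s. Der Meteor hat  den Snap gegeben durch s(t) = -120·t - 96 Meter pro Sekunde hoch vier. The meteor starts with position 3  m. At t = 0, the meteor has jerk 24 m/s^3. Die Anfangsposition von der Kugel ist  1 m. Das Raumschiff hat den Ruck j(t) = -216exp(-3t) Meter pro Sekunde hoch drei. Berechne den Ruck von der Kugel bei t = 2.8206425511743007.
Um dies zu lösen, müssen wir 2 Ableitungen unserer Gleichung für die Geschwindigkeit v(t) = exp(t) nehmen. Mit d/dt von v(t) finden wir a(t) = exp(t). Durch Ableiten von der Beschleunigung erhalten wir den Ruck: j(t) = exp(t). Wir haben den Ruck j(t) = exp(t). Durch Einsetzen von t = 2.8206425511743007: j(2.8206425511743007) = 16.7876341213283.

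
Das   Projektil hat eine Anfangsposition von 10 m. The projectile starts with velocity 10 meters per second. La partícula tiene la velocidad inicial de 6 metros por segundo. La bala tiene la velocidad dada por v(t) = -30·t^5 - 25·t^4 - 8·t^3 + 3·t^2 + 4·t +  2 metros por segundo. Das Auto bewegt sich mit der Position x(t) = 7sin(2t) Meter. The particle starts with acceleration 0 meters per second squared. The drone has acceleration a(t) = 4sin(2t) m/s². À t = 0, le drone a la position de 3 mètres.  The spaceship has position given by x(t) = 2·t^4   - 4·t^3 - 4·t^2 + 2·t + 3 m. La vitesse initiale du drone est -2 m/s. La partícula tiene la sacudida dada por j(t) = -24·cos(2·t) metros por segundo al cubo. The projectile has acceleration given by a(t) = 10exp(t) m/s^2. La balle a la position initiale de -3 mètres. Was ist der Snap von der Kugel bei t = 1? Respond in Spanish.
Partiendo de la velocidad v(t) = -30·t^5 - 25·t^4 - 8·t^3 + 3·t^2 + 4·t + 2, tomamos 3 derivadas. Derivando la velocidad, obtenemos la aceleración: a(t) = -150·t^4 - 100·t^3 - 24·t^2 + 6·t + 4. Derivando la aceleración, obtenemos la sacudida: j(t) = -600·t^3 - 300·t^2 - 48·t + 6. Tomando d/dt de j(t), encontramos s(t) = -1800·t^2 - 600·t - 48. Tenemos el snap s(t) = -1800·t^2 - 600·t - 48. Sustituyendo t = 1: s(1) = -2448.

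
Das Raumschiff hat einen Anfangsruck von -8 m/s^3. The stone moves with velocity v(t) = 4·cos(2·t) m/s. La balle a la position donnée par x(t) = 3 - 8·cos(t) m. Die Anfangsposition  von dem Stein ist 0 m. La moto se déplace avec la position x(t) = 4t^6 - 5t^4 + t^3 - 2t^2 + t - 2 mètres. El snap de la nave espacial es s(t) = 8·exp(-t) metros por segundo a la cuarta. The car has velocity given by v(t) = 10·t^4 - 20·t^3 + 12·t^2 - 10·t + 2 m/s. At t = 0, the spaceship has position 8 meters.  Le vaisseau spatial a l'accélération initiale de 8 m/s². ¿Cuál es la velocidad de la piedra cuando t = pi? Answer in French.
En utilisant v(t) = 4·cos(2·t) et en substituant t = pi, nous trouvons v = 4.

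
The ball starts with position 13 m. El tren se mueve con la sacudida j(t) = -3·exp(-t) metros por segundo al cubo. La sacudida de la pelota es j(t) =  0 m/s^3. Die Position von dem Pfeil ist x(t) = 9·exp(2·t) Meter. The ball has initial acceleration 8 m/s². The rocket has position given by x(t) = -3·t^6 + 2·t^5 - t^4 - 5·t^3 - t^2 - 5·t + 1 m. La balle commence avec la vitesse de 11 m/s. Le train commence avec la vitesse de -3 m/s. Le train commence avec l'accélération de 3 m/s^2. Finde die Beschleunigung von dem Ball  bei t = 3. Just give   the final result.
Bei t = 3, a = 8.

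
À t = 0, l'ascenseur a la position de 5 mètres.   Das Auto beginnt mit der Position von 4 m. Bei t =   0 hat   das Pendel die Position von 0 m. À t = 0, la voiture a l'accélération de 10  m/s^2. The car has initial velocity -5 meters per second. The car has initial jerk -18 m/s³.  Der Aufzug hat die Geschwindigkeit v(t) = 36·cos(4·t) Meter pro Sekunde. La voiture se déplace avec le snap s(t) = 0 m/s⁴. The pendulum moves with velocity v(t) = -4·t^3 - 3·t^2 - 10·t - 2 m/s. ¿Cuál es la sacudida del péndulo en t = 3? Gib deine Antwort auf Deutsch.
Um dies zu lösen, müssen wir 2 Ableitungen unserer Gleichung für die Geschwindigkeit v(t) = -4·t^3 - 3·t^2 - 10·t - 2 nehmen. Mit d/dt von v(t) finden wir a(t) = -12·t^2 - 6·t - 10. Die Ableitung von der Beschleunigung ergibt den Ruck: j(t) = -24·t - 6. Aus der Gleichung für den Ruck j(t) = -24·t - 6, setzen wir t = 3 ein und erhalten j = -78.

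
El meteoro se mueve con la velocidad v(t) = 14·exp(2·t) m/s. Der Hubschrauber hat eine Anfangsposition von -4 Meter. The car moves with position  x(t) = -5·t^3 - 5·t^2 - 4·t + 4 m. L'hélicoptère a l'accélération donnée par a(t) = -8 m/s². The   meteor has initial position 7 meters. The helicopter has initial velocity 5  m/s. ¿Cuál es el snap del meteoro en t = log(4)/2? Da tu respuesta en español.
Debemos derivar nuestra ecuación de la velocidad v(t) = 14·exp(2·t) 3 veces. Derivando la velocidad, obtenemos la aceleración: a(t) = 28·exp(2·t). Derivando la aceleración, obtenemos la sacudida: j(t) = 56·exp(2·t). Derivando la sacudida, obtenemos el snap: s(t) = 112·exp(2·t). Usando s(t) = 112·exp(2·t) y sustituyendo t = log(4)/2, encontramos s = 448.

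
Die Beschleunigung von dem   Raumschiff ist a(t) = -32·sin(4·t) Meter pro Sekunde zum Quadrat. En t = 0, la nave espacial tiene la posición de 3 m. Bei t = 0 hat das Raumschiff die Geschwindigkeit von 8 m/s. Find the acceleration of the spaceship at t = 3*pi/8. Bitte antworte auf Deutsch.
Mit a(t) = -32·sin(4·t) und Einsetzen von t = 3*pi/8, finden wir a = 32.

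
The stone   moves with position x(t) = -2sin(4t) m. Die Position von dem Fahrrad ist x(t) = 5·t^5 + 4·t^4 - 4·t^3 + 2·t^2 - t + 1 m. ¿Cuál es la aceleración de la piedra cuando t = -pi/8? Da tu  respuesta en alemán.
Wir müssen unsere Gleichung für die Position x(t) = -2·sin(4·t) 2-mal ableiten. Mit d/dt von x(t) finden wir v(t) = -8·cos(4·t). Mit d/dt von v(t) finden wir a(t) = 32·sin(4·t). Mit a(t) = 32·sin(4·t) und Einsetzen von t = -pi/8, finden wir a = -32.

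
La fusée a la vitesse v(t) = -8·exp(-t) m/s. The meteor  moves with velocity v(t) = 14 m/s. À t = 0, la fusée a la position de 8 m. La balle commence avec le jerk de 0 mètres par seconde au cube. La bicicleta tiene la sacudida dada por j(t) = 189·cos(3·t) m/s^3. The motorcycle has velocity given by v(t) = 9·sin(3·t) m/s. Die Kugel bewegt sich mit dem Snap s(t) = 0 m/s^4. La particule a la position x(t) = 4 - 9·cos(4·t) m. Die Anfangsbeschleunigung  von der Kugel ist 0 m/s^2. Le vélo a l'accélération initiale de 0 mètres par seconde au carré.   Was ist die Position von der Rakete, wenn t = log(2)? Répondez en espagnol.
Necesitamos integrar nuestra ecuación de la velocidad v(t) = -8·exp(-t) 1 vez. La integral de la velocidad es la posición. Usando x(0) = 8, obtenemos x(t) = 8·exp(-t). De la ecuación de la posición x(t) = 8·exp(-t), sustituimos t = log(2) para obtener x = 4.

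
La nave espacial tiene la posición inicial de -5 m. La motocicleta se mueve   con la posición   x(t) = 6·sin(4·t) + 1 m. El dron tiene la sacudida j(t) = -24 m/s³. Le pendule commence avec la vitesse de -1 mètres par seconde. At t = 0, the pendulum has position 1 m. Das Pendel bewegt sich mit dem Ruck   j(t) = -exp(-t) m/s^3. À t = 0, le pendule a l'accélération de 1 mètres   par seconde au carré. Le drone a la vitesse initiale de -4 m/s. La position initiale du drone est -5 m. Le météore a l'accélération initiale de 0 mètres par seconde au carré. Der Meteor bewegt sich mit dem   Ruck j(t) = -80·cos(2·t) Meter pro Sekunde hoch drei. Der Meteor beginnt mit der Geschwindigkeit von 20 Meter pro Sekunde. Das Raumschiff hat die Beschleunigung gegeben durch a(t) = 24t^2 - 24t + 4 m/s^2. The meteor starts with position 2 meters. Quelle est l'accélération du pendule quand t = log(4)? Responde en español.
Necesitamos integrar nuestra ecuación de la sacudida j(t) = -exp(-t) 1 vez. La antiderivada de la sacudida, con a(0) = 1, da la aceleración: a(t) = exp(-t). Tenemos la aceleración a(t) = exp(-t). Sustituyendo t = log(4): a(log(4)) = 1/4.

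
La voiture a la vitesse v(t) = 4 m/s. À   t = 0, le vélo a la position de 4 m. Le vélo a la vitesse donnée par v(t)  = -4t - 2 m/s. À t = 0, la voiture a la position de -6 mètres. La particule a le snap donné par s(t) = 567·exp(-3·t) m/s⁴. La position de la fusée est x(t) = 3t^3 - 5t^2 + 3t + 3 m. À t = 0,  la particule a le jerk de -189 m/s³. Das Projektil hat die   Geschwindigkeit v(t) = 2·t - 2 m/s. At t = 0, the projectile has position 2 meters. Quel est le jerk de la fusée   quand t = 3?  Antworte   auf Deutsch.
Wir müssen unsere Gleichung für die Position x(t) = 3·t^3 - 5·t^2 + 3·t + 3 3-mal ableiten. Mit d/dt von x(t) finden wir v(t) = 9·t^2 - 10·t + 3. Durch Ableiten von der Geschwindigkeit erhalten wir die Beschleunigung: a(t) = 18·t - 10. Durch Ableiten von der Beschleunigung erhalten wir den Ruck: j(t) = 18. Aus der Gleichung für den Ruck j(t) = 18, setzen wir t = 3 ein und erhalten j = 18.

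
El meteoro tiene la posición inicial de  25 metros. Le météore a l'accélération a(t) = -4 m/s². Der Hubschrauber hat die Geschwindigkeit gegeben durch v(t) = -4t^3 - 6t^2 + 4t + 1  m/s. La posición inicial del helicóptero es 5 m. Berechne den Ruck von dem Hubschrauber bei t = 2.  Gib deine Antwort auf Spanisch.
Partiendo de la velocidad v(t) = -4·t^3 - 6·t^2 + 4·t + 1, tomamos 2 derivadas. Tomando d/dt de v(t), encontramos a(t) = -12·t^2 - 12·t + 4. La derivada de la aceleración da la sacudida: j(t) = -24·t - 12. Usando j(t) = -24·t - 12 y sustituyendo t = 2, encontramos j = -60.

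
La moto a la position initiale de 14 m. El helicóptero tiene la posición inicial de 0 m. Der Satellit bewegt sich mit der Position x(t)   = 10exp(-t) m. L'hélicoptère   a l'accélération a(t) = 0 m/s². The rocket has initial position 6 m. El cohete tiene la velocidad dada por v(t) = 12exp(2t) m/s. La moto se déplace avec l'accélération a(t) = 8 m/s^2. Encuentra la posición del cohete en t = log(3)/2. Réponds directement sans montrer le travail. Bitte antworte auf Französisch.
x(log(3)/2) = 18.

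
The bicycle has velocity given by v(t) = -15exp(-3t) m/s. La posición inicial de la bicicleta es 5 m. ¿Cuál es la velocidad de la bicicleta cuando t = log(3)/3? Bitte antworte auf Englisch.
Using v(t) = -15·exp(-3·t) and substituting t = log(3)/3, we find v = -5.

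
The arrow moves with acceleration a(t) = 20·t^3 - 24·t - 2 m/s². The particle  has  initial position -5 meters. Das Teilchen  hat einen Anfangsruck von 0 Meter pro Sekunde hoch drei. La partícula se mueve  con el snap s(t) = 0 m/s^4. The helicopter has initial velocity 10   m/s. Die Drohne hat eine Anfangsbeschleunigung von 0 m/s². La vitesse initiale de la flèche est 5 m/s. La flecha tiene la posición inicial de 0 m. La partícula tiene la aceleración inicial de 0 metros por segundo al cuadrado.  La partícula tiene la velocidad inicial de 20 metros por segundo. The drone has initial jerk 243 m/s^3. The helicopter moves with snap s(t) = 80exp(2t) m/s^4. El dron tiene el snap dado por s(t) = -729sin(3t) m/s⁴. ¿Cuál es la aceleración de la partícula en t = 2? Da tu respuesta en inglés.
We must find the integral of our snap equation s(t) = 0 2 times. The antiderivative of snap is jerk. Using j(0) = 0, we get j(t) = 0. The antiderivative of jerk, with a(0) = 0, gives acceleration: a(t) = 0. Using a(t) = 0 and substituting t = 2, we find a = 0.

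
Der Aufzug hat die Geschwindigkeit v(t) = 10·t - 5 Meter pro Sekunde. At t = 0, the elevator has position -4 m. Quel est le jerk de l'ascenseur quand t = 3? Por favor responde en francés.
Nous devons dériver notre équation de la vitesse v(t) = 10·t - 5 2 fois. La dérivée de la vitesse donne l'accélération: a(t) = 10. En dérivant l'accélération, nous obtenons le jerk: j(t) = 0. En utilisant j(t) = 0 et en substituant t = 3, nous trouvons j = 0.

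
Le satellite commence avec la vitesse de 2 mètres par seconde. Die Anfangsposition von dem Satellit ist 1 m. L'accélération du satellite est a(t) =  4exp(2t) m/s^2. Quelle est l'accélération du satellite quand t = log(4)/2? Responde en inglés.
From the given acceleration equation a(t) = 4·exp(2·t), we substitute t = log(4)/2 to get a = 16.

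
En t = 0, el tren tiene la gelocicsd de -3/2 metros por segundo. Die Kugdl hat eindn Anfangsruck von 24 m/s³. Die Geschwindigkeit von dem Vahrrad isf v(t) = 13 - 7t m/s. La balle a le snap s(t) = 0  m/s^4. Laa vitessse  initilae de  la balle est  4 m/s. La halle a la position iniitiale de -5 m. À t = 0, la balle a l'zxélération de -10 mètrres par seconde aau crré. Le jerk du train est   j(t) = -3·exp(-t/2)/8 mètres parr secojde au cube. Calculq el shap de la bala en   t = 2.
Tenemos el snap s(t) = 0. Sustituyendo t = 2: s(2) = 0.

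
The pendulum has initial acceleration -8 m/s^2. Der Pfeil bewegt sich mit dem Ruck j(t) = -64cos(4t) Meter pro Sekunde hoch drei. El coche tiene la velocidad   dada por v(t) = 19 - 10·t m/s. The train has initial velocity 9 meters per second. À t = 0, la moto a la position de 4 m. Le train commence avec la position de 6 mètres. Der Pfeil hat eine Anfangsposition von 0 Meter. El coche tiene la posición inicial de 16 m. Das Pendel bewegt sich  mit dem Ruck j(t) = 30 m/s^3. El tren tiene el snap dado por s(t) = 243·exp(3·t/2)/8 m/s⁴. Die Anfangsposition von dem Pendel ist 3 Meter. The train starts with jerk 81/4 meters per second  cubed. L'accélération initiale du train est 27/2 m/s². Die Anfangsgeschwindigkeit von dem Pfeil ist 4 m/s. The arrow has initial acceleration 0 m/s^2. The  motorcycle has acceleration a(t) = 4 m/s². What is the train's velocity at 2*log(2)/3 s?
Starting from snap s(t) = 243·exp(3·t/2)/8, we take 3 integrals. Taking ∫s(t)dt and applying j(0) = 81/4, we find j(t) = 81·exp(3·t/2)/4. Taking ∫j(t)dt and applying a(0) = 27/2, we find a(t) = 27·exp(3·t/2)/2. The integral of acceleration, with v(0) = 9, gives velocity: v(t) = 9·exp(3·t/2). From the given velocity equation v(t) = 9·exp(3·t/2), we substitute t = 2*log(2)/3 to get v = 18.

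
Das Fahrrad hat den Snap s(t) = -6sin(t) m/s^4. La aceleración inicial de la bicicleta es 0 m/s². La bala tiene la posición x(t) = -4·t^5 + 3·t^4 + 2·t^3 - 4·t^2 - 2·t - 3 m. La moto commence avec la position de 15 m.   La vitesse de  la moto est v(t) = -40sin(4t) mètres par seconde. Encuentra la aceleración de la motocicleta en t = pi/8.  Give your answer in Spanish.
Partiendo de la velocidad v(t) = -40·sin(4·t), tomamos 1 derivada. Derivando la velocidad, obtenemos la aceleración: a(t) = -160·cos(4·t). Usando a(t) = -160·cos(4·t) y sustituyendo t = pi/8, encontramos a = 0.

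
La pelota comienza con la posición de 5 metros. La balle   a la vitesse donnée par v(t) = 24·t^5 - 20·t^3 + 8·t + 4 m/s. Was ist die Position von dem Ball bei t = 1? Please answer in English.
We must find the antiderivative of our velocity equation v(t) = 24·t^5 - 20·t^3 + 8·t + 4 1 time. Finding the antiderivative of v(t) and using x(0) = 5: x(t) = 4·t^6 - 5·t^4 + 4·t^2 + 4·t + 5. From the given position equation x(t) = 4·t^6 - 5·t^4 + 4·t^2 + 4·t + 5, we substitute t = 1 to get x = 12.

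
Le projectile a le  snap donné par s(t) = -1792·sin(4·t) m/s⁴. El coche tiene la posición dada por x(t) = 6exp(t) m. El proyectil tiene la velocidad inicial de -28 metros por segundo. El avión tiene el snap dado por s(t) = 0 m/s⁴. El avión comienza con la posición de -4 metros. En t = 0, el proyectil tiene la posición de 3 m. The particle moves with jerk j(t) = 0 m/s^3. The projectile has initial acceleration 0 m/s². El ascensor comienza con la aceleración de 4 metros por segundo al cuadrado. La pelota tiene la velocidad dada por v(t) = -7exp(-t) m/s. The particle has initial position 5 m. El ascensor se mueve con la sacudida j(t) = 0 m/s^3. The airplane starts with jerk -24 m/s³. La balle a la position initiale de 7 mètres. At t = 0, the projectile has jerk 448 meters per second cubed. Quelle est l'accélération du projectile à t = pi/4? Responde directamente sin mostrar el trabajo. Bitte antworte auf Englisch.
At t = pi/4, a = 0.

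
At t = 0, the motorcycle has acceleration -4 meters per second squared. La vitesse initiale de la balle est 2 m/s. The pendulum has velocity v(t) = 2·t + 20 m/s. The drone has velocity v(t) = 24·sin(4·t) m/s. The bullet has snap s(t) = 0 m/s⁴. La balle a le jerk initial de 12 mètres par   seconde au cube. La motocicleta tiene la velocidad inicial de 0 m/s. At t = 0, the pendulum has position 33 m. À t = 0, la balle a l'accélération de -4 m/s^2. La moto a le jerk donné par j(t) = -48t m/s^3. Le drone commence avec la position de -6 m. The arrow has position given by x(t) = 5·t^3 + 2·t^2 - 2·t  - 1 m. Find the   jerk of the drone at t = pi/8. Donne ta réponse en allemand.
Um dies zu lösen, müssen wir 2 Ableitungen unserer Gleichung für die Geschwindigkeit v(t) = 24·sin(4·t) nehmen. Mit d/dt von v(t) finden wir a(t) = 96·cos(4·t). Durch Ableiten von der Beschleunigung erhalten wir den Ruck: j(t) = -384·sin(4·t). Mit j(t) = -384·sin(4·t) und Einsetzen von t = pi/8, finden wir j = -384.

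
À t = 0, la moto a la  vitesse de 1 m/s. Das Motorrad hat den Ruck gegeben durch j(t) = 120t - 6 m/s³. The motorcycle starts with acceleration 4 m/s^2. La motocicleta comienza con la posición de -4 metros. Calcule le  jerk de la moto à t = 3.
De l'équation du jerk j(t) = 120·t - 6, nous substituons t = 3 pour obtenir j = 354.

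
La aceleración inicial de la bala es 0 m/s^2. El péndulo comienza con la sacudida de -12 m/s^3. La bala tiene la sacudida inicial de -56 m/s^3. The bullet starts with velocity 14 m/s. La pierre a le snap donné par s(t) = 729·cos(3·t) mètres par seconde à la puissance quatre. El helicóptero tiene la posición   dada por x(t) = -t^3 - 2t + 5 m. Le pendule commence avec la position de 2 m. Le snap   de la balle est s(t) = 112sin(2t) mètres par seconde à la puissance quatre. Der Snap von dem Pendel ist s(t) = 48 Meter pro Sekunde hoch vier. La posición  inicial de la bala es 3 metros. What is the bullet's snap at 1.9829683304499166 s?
Using s(t) = 112·sin(2·t) and substituting t = 1.9829683304499166, we find s = -82.2194795320286.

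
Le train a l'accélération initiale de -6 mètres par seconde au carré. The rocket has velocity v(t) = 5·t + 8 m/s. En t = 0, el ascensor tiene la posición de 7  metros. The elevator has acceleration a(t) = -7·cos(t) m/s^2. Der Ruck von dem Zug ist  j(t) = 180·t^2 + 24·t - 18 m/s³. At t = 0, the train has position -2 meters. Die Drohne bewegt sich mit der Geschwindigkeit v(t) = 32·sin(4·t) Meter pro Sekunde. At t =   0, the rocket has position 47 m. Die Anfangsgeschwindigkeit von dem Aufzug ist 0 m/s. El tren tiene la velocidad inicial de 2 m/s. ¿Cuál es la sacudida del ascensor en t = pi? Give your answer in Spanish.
Debemos derivar nuestra ecuación de la aceleración a(t) = -7·cos(t) 1 vez. Derivando la aceleración, obtenemos la sacudida: j(t) = 7·sin(t). De la ecuación de la sacudida j(t) = 7·sin(t), sustituimos t = pi para obtener j = 0.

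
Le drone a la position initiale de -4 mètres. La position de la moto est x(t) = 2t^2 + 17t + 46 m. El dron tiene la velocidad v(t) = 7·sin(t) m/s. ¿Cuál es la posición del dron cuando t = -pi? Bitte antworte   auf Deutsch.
Ausgehend von der Geschwindigkeit v(t) = 7·sin(t), nehmen wir 1 Integral. Mit ∫v(t)dt und Anwendung von x(0) = -4, finden wir x(t) = 3 - 7·cos(t). Wir haben die Position x(t) = 3 - 7·cos(t). Durch Einsetzen von t = -pi: x(-pi) = 10.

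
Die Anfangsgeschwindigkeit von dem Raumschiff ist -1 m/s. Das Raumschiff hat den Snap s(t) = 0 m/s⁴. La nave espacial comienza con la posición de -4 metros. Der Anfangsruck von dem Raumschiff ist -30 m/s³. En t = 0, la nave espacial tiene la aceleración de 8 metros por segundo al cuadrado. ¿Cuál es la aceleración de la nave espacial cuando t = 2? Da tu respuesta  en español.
Partiendo del snap s(t) = 0, tomamos 2 integrales. La integral del snap es la sacudida. Usando j(0) = -30, obtenemos j(t) = -30. La antiderivada de la sacudida, con a(0) = 8, da la aceleración: a(t) = 8 - 30·t. Usando a(t) = 8 - 30·t y sustituyendo t = 2, encontramos a = -52.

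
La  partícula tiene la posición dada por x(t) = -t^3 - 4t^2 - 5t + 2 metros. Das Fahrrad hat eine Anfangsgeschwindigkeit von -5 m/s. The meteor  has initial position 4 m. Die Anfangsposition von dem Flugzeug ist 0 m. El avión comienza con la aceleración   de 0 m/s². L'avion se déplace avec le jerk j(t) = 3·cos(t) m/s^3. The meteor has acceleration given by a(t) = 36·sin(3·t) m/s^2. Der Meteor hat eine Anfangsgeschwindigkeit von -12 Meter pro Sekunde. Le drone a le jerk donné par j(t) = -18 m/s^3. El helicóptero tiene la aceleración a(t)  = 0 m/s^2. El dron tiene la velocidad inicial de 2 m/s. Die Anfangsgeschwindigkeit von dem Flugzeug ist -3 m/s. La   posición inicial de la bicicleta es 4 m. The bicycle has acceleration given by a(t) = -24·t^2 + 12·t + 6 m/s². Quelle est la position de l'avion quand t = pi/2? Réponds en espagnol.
Debemos encontrar la integral de nuestra ecuación de la sacudida j(t) = 3·cos(t) 3 veces. La antiderivada de la sacudida es la aceleración. Usando a(0) = 0, obtenemos a(t) = 3·sin(t). La antiderivada de la aceleración es la velocidad. Usando v(0) = -3, obtenemos v(t) = -3·cos(t). La integral de la velocidad es la posición. Usando x(0) = 0, obtenemos x(t) = -3·sin(t). Usando x(t) = -3·sin(t) y sustituyendo t = pi/2, encontramos x = -3.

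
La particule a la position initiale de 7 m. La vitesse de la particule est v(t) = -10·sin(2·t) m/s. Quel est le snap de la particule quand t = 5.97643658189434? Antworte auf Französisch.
Nous devons dériver notre équation de la vitesse v(t) = -10·sin(2·t) 3 fois. En prenant d/dt de v(t), nous trouvons a(t) = -20·cos(2·t). En dérivant l'accélération, nous obtenons le jerk: j(t) = 40·sin(2·t). La dérivée du jerk donne le snap: s(t) = 80·cos(2·t). Nous avons le snap s(t) = 80·cos(2·t). En substituant t = 5.97643658189434: s(5.97643658189434) = 65.4111546621654.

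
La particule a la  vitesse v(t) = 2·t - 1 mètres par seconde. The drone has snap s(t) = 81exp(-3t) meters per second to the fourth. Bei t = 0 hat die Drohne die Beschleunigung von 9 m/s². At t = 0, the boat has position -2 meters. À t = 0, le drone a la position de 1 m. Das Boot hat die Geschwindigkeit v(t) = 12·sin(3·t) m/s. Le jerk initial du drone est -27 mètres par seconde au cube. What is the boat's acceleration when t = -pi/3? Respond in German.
Um dies zu lösen, müssen wir 1 Ableitung unserer Gleichung für die Geschwindigkeit v(t) = 12·sin(3·t) nehmen. Durch Ableiten von der Geschwindigkeit erhalten wir die Beschleunigung: a(t) = 36·cos(3·t). Wir haben die Beschleunigung a(t) = 36·cos(3·t). Durch Einsetzen von t = -pi/3: a(-pi/3) = -36.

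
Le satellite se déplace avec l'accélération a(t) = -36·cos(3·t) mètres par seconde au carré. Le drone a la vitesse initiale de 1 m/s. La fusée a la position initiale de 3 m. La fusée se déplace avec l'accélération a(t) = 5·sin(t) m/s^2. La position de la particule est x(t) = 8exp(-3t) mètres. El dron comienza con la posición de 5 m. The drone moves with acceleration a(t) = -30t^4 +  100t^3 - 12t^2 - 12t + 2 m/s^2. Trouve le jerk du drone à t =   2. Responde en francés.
Nous devons dériver notre équation de l'accélération a(t) = -30·t^4 + 100·t^3 - 12·t^2 - 12·t + 2 1 fois. En prenant d/dt de a(t), nous trouvons j(t) = -120·t^3 + 300·t^2 - 24·t - 12. De l'équation du jerk j(t) = -120·t^3 + 300·t^2 - 24·t - 12, nous substituons t = 2 pour obtenir j = 180.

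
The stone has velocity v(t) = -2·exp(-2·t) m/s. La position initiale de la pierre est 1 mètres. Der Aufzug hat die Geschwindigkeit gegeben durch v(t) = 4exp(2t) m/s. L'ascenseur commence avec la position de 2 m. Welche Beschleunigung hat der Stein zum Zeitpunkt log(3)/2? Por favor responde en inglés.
Starting from velocity v(t) = -2·exp(-2·t), we take 1 derivative. Differentiating velocity, we get acceleration: a(t) = 4·exp(-2·t). From the given acceleration equation a(t) = 4·exp(-2·t), we substitute t = log(3)/2 to get a = 4/3.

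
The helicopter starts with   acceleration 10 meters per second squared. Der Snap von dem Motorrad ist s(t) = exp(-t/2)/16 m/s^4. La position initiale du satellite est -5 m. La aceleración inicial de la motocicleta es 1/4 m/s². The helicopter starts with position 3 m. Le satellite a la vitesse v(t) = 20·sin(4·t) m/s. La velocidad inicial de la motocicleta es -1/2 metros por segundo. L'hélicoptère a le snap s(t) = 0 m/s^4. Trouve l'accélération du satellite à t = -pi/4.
Nous devons dériver notre équation de la vitesse v(t) = 20·sin(4·t) 1 fois. La dérivée de la vitesse donne l'accélération: a(t) = 80·cos(4·t). De l'équation de l'accélération a(t) = 80·cos(4·t), nous substituons t = -pi/4 pour obtenir a = -80.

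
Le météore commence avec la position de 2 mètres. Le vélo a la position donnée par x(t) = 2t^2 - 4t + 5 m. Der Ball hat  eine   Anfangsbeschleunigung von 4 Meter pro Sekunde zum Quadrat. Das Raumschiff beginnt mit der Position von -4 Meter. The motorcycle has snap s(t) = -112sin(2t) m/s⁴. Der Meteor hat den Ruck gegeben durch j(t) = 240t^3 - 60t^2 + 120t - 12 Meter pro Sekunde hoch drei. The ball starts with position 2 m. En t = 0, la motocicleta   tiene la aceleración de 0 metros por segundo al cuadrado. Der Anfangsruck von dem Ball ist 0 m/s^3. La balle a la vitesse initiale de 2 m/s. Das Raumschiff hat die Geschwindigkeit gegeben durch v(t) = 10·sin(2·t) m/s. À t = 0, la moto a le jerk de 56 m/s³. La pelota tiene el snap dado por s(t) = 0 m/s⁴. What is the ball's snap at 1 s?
Using s(t) = 0 and substituting t = 1, we find s = 0.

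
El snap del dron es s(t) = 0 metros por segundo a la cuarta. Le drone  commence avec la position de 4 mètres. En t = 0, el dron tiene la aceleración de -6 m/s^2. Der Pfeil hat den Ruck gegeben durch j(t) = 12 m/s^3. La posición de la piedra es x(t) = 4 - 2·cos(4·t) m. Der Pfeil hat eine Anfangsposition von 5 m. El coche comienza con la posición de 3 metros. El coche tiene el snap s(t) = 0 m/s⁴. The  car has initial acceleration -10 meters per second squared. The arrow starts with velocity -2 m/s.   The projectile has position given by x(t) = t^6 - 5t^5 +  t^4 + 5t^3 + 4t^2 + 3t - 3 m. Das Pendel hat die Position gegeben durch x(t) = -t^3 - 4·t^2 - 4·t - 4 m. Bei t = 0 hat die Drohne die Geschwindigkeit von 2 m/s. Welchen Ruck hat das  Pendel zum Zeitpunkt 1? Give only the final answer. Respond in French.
À t = 1, j = -6.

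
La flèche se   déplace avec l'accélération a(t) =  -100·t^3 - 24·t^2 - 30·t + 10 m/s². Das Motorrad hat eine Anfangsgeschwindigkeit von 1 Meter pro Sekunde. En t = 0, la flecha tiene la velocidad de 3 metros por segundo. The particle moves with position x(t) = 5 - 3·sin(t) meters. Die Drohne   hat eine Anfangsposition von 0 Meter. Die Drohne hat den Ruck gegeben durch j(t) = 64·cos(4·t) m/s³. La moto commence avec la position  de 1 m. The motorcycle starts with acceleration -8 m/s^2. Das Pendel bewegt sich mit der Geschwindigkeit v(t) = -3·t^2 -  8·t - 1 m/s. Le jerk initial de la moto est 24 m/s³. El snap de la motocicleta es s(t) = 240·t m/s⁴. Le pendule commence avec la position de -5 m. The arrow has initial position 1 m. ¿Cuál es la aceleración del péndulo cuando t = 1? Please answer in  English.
To solve this, we need to take 1 derivative of our velocity equation v(t) = -3·t^2 - 8·t - 1. Taking d/dt of v(t), we find a(t) = -6·t - 8. Using a(t) = -6·t - 8 and substituting t = 1, we find a = -14.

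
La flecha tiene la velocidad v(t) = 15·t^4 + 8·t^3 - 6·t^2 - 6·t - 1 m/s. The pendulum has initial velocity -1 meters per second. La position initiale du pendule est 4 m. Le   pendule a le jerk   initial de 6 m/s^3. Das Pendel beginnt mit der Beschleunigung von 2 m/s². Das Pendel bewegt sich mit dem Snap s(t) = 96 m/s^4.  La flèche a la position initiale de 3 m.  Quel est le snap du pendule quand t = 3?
De l'équation du snap s(t) = 96, nous substituons t = 3 pour obtenir s = 96.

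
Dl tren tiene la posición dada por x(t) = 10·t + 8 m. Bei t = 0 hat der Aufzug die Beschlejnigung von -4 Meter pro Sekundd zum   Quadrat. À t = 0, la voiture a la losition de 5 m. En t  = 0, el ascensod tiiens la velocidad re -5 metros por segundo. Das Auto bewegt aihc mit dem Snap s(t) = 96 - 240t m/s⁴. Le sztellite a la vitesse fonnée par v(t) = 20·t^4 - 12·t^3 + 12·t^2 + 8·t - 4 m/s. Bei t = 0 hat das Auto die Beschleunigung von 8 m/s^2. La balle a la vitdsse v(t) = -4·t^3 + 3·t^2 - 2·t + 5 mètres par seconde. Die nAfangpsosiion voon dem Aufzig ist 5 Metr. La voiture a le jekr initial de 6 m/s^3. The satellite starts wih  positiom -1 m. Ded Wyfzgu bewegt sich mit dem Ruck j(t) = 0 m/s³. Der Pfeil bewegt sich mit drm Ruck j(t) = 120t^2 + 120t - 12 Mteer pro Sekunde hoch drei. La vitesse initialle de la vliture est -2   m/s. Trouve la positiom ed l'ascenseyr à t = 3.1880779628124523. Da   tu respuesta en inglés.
We must find the antiderivative of our jerk equation j(t) = 0 3 times. The antiderivative of jerk, with a(0) = -4, gives acceleration: a(t) = -4. The antiderivative of acceleration is velocity. Using v(0) = -5, we get v(t) = -4·t - 5. The antiderivative of velocity, with x(0) = 5, gives position: x(t) = -2·t^2 - 5·t + 5. From the given position equation x(t) = -2·t^2 - 5·t + 5, we substitute t = 3.1880779628124523 to get x = -31.2680720080031.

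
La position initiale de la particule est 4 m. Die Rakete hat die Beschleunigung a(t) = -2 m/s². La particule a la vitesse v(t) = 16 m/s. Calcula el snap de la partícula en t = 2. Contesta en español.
Partiendo de la velocidad v(t) = 16, tomamos 3 derivadas. Derivando la velocidad, obtenemos la aceleración: a(t) = 0. Tomando d/dt de a(t), encontramos j(t) = 0. La derivada de la sacudida da el snap: s(t) = 0. Tenemos el snap s(t) = 0. Sustituyendo t = 2: s(2) = 0.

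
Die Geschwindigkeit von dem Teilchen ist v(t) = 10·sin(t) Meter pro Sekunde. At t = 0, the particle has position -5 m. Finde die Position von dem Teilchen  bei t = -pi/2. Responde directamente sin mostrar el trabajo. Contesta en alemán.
Bei t = -pi/2, x = 5.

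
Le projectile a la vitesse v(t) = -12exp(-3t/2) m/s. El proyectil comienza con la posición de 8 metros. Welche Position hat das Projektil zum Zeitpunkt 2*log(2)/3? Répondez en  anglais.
Starting from velocity v(t) = -12·exp(-3·t/2), we take 1 antiderivative. Taking ∫v(t)dt and applying x(0) = 8, we find x(t) = 8·exp(-3·t/2). Using x(t) = 8·exp(-3·t/2) and substituting t = 2*log(2)/3, we find x = 4.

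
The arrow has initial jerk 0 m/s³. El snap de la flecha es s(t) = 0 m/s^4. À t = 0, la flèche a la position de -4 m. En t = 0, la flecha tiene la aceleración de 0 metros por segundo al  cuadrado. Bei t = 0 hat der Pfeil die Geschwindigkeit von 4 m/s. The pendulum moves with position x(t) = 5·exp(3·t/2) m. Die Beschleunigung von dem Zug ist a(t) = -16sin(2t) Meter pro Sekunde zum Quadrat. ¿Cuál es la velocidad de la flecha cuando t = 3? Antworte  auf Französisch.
Pour résoudre ceci, nous devons prendre 3 intégrales de notre équation du snap s(t) = 0. La primitive du snap est le jerk. En utilisant j(0) = 0, nous obtenons j(t) = 0. La primitive du jerk, avec a(0) = 0, donne l'accélération: a(t) = 0. La primitive de l'accélération, avec v(0) = 4, donne la vitesse: v(t) = 4. Nous avons la vitesse v(t) = 4. En substituant t = 3: v(3) = 4.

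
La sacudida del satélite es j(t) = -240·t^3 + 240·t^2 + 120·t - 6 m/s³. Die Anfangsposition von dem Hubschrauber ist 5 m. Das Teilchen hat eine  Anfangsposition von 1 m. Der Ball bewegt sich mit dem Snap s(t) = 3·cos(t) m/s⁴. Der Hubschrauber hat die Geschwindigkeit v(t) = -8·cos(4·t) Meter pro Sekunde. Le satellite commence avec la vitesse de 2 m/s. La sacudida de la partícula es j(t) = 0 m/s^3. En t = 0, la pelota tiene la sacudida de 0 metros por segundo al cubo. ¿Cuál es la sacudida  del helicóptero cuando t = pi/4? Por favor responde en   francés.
Nous devons dériver notre équation de la vitesse v(t) = -8·cos(4·t) 2 fois. En dérivant la vitesse, nous obtenons l'accélération: a(t) = 32·sin(4·t). En prenant d/dt de a(t), nous trouvons j(t) = 128·cos(4·t). De l'équation du jerk j(t) = 128·cos(4·t), nous substituons t = pi/4 pour obtenir j = -128.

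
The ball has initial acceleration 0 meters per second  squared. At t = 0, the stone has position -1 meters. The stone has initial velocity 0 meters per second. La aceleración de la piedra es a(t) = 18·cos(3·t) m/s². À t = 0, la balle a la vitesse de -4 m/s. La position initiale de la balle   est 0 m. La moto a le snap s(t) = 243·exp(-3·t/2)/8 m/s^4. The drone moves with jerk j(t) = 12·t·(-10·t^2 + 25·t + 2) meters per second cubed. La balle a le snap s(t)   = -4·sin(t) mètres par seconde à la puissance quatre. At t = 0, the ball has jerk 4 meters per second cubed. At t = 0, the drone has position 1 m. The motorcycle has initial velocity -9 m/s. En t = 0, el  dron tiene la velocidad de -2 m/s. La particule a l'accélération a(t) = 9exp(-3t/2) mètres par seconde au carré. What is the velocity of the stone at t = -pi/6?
We need to integrate our acceleration equation a(t) = 18·cos(3·t) 1 time. Finding the integral of a(t) and using v(0) = 0: v(t) = 6·sin(3·t). Using v(t) = 6·sin(3·t) and substituting t = -pi/6, we find v = -6.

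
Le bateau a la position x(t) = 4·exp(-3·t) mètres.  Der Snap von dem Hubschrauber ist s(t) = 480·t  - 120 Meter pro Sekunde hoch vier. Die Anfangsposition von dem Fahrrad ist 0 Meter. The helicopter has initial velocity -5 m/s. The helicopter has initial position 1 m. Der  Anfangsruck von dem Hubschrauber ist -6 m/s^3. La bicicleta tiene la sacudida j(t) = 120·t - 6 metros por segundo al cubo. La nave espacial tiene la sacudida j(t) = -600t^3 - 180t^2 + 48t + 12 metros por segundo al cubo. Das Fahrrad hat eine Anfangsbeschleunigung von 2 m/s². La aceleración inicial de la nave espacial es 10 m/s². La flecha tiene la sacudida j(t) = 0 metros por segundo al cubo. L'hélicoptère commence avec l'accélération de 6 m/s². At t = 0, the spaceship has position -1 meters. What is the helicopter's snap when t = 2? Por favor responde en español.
Tenemos el snap s(t) = 480·t - 120. Sustituyendo t = 2: s(2) = 840.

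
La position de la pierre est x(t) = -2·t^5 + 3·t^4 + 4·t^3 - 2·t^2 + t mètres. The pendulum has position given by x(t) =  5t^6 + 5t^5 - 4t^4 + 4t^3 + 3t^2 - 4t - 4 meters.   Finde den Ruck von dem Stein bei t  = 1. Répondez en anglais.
Starting from position x(t) = -2·t^5 + 3·t^4 + 4·t^3 - 2·t^2 + t, we take 3 derivatives. The derivative of position gives velocity: v(t) = -10·t^4 + 12·t^3 + 12·t^2 - 4·t + 1. Taking d/dt of v(t), we find a(t) = -40·t^3 + 36·t^2 + 24·t - 4. The derivative of acceleration gives jerk: j(t) = -120·t^2 + 72·t + 24. Using j(t) = -120·t^2 + 72·t + 24 and substituting t = 1, we find j = -24.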